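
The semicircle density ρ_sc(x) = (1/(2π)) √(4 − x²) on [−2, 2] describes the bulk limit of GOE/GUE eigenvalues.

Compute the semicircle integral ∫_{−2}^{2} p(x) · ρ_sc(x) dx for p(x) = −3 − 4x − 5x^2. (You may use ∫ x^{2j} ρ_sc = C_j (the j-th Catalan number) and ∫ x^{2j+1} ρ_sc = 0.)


Write p(x) = Σ a_i x^i, split into monomials and integrate each against ρ_sc separately.
Using ∫ x^{2j} ρ_sc = C_j = (1/(j+1)) C(2j, j) (Catalan numbers) and ∫ x^{2j+1} ρ_sc = 0 (odd monomials vanish by symmetry):
  i = 0 (even): a_0 · C_{0} = -3 · 1 = -3
  i = 1 (odd): ∫ x^1 ρ_sc = 0 (vanishes)
  i = 2 (even): a_2 · C_{1} = -5 · 1 = -5

Summing the contributions: ∫_{−2}^{2} p(x) ρ_sc(x) dx = (-3) + (-5) = -8.


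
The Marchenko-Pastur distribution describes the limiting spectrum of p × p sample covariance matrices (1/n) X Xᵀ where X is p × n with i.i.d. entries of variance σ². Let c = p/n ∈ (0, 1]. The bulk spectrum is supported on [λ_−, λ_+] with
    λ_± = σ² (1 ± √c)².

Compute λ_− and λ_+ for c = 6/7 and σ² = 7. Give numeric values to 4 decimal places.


c = 6/7 = 0.857143; √c = 0.925820.
λ_− = σ² (1 − √c)² = 7 · (1 − 0.925820)² = 7 · (0.074180)² = 0.038519.
λ_+ = σ² (1 + √c)² = 7 · (1 + 0.925820)² = 7 · (1.925820)² = 25.961481.

Rounded to 4 decimal places: λ_− ≈ 0.0385, λ_+ ≈ 25.9615.


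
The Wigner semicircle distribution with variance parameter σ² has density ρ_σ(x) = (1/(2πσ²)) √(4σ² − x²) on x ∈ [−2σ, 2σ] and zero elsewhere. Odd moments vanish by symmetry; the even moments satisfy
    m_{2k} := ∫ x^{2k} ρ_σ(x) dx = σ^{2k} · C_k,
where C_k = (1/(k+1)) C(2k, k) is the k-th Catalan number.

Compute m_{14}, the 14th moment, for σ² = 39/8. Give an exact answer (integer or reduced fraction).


By the scaled semicircle moment identity, m_{2k} = σ^{2k} · C_k with k = 7.
C_7 = (1/(k+1)) · C(2k, k) = (1/8) · C(14, 7) = (1/8) · 3432 = 429.
σ^{2k} = (σ²)^k = (39/8)^7 = 137231006679/2097152.

Therefore m_{14} = σ^{14} · C_7 = (137231006679/2097152) · 429 = 58872101865291/2097152.


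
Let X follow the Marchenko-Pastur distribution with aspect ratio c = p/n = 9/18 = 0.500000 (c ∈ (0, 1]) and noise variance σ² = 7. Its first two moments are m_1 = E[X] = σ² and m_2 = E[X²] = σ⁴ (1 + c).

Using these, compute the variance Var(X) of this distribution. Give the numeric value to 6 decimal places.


m_1 = E[X] = σ² = 7, so m_1² = 49.
m_2 = E[X²] = σ⁴ (1 + c) = 49 · (1 + 0.500000) = 49 · 1.500000 = 73.500000.
(Note m_2 − m_1² simplifies to c · σ⁴ = 0.500000 · 49.)

Var(X) = m_2 − m_1² = 73.500000 − 49 = 24.500000.


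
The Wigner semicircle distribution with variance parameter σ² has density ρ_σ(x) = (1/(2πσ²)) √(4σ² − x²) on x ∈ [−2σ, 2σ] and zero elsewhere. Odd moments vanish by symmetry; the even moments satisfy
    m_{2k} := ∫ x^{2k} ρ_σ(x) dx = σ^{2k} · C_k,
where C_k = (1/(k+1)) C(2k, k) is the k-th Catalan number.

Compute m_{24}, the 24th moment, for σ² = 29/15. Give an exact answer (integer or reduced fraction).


By the scaled semicircle moment identity, m_{2k} = σ^{2k} · C_k with k = 12.
C_12 = (1/(k+1)) · C(2k, k) = (1/13) · C(24, 12) = (1/13) · 2704156 = 208012.
σ^{2k} = (σ²)^k = (29/15)^12 = 353814783205469041/129746337890625.

Therefore m_{24} = σ^{24} · C_12 = (353814783205469041/129746337890625) · 208012 = 73597720684136026156492/129746337890625.


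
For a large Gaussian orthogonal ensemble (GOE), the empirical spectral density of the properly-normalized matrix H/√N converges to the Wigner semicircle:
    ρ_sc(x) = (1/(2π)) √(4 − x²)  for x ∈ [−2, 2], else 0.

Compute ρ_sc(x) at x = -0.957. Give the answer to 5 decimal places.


ρ_sc(x) = (1/(2π)) √(4 − x²). With x = -0.957:
  4 − x² = 4 − (-0.957)² = 4 − 0.915849 = 3.084151.
  √(4 − x²) = 1.756175.
  1/(2π) = 0.159155.
  ρ_sc(-0.957) = 0.159155 · 1.756175 = 0.279504.

Rounded to 5 decimal places: ρ_sc(-0.957) ≈ 0.27950.


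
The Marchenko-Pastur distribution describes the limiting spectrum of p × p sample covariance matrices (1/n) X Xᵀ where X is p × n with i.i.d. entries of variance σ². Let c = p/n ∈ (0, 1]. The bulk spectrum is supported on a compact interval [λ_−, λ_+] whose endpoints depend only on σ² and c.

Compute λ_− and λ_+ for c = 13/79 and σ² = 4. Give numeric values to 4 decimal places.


c = 13/79 = 0.164557; √c = 0.405656.
λ_− = σ² (1 − √c)² = 4 · (1 − 0.405656)² = 4 · (0.594344)² = 1.412978.
λ_+ = σ² (1 + √c)² = 4 · (1 + 0.405656)² = 4 · (1.405656)² = 7.903478.

Rounded to 4 decimal places: λ_− ≈ 1.4130, λ_+ ≈ 7.9035.


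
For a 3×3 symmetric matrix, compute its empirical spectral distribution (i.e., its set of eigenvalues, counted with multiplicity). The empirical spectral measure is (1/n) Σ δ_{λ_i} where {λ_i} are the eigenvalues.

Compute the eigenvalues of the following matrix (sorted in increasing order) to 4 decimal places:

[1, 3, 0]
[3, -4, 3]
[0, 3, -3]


Since M is real symmetric, all three eigenvalues are real; they are the roots of det(λI − M) = λ³ − (tr M) λ² + s λ − det M, where s is the sum of the principal 2×2 minors.
tr M = 1 + (-4) + (-3) = -6.
s = (1·(-4) − 3²) + (1·(-3) − 0²) + ((-4)·(-3) − 3²) = -13 + (-3) + 3 = -13.
det M (expand along row 1) = 1·3 − 3·(-9) + 0·9 = 30.
Characteristic polynomial: λ³ + 6λ² − 13λ − 30 = 0.
Substitute λ = y + (tr M)/3 = y − 2.000000 to remove the quadratic term: y³ + p·y + q = 0 with p = s − (tr M)²/3 = -25.000000 and q = −2(tr M)³/27 + (tr M)·s/3 − det M = 12.000000.
Three real roots ⇒ use the trigonometric (Viète) form: r = 2√(−p/3) = 5.773503, φ = arccos(3q/(p·r)) = arccos(-0.249415) = 1.822873 rad.
y_k = r·cos(φ/3 − 2πk/3) for k = 0, 1, 2 gives y = 4.740084, 0.484551, -5.224635.
λ_k = y_k − 2.000000 gives λ = 2.7401, -1.5154, -7.2246 (check: the sum is -6.0000 = tr M).

Eigenvalues sorted in increasing order: [-7.2246, -1.5154, 2.7401].


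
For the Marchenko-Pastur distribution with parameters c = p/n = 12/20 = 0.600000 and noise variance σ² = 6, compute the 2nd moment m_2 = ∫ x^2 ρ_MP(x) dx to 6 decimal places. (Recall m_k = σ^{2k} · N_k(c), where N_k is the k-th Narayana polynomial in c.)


E[X²] = σ⁴ (1 + c) (second MP moment). With σ² = 6 (so σ⁴ = 36) and c = 12/20 = 0.600000: E[X²] = 36 · (1 + 0.600000) = 36 · 1.600000.

So E[X^2] = 57.600000.


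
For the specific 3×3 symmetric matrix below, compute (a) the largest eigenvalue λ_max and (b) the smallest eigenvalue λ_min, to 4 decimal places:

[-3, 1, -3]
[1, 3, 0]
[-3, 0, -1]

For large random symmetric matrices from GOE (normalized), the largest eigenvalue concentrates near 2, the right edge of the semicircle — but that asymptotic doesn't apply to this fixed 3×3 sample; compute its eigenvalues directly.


Since M is real symmetric, all three eigenvalues are real; they are the roots of det(λI − M) = λ³ − (tr M) λ² + s λ − det M, where s is the sum of the principal 2×2 minors.
tr M = -3 + 3 + (-1) = -1.
s = ((-3)·3 − 1²) + ((-3)·(-1) − (-3)²) + (3·(-1) − 0²) = -10 + (-6) + (-3) = -19.
det M (expand along row 1) = (-3)·(-3) − 1·(-1) + (-3)·9 = -17.
Characteristic polynomial: λ³ + λ² − 19λ + 17 = 0.
Substitute λ = y + (tr M)/3 = y − 0.333333 to remove the quadratic term: y³ + p·y + q = 0 with p = s − (tr M)²/3 = -19.333333 and q = −2(tr M)³/27 + (tr M)·s/3 − det M = 23.407407.
Three real roots ⇒ use the trigonometric (Viète) form: r = 2√(−p/3) = 5.077182, φ = arccos(3q/(p·r)) = arccos(-0.715394) = 2.367984 rad.
y_k = r·cos(φ/3 − 2πk/3) for k = 0, 1, 2 gives y = 3.575974, 1.333333, -4.909307.
λ_k = y_k − 0.333333 gives λ = 3.2426, 1.0000, -5.2426 (check: the sum is -1.0000 = tr M).

Hence λ_max = 3.2426 and λ_min = -5.2426.


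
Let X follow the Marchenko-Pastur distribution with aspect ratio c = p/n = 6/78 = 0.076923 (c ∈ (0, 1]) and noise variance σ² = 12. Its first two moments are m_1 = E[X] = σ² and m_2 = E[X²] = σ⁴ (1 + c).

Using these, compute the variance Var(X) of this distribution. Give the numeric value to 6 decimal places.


m_1 = E[X] = σ² = 12, so m_1² = 144.
m_2 = E[X²] = σ⁴ (1 + c) = 144 · (1 + 0.076923) = 144 · 1.076923 = 155.076923.
(Note m_2 − m_1² simplifies to c · σ⁴ = 0.076923 · 144.)

Var(X) = m_2 − m_1² = 155.076923 − 144 = 11.076923.


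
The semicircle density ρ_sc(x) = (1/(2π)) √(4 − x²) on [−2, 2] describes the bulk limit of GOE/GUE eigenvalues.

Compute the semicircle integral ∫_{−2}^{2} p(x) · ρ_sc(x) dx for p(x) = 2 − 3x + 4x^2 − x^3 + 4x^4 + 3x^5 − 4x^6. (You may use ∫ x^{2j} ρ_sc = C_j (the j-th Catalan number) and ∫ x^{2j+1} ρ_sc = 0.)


Write p(x) = Σ a_i x^i, split into monomials and integrate each against ρ_sc separately.
Using ∫ x^{2j} ρ_sc = C_j = (1/(j+1)) C(2j, j) (Catalan numbers) and ∫ x^{2j+1} ρ_sc = 0 (odd monomials vanish by symmetry):
  i = 0 (even): a_0 · C_{0} = 2 · 1 = 2
  i = 1 (odd): ∫ x^1 ρ_sc = 0 (vanishes)
  i = 2 (even): a_2 · C_{1} = 4 · 1 = 4
  i = 3 (odd): ∫ x^3 ρ_sc = 0 (vanishes)
  i = 4 (even): a_4 · C_{2} = 4 · 2 = 8
  i = 5 (odd): ∫ x^5 ρ_sc = 0 (vanishes)
  i = 6 (even): a_6 · C_{3} = -4 · 5 = -20

Summing the contributions: ∫_{−2}^{2} p(x) ρ_sc(x) dx = 2 + 4 + 8 + (-20) = -6.


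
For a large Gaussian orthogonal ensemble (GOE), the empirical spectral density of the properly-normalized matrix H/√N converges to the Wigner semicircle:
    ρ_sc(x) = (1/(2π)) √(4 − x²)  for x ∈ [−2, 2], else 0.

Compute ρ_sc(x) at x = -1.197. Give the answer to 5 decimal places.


ρ_sc(x) = (1/(2π)) √(4 − x²). With x = -1.197:
  4 − x² = 4 − (-1.197)² = 4 − 1.432809 = 2.567191.
  √(4 − x²) = 1.602246.
  1/(2π) = 0.159155.
  ρ_sc(-1.197) = 0.159155 · 1.602246 = 0.255005.

Rounded to 5 decimal places: ρ_sc(-1.197) ≈ 0.25501.


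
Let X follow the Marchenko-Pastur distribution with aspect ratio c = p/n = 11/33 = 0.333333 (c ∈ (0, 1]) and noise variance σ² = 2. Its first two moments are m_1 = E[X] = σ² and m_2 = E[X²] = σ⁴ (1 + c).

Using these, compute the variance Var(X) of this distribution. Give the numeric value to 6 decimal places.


m_1 = E[X] = σ² = 2, so m_1² = 4.
m_2 = E[X²] = σ⁴ (1 + c) = 4 · (1 + 0.333333) = 4 · 1.333333 = 5.333333.
(Note m_2 − m_1² simplifies to c · σ⁴ = 0.333333 · 4.)

Var(X) = m_2 − m_1² = 5.333333 − 4 = 1.333333.


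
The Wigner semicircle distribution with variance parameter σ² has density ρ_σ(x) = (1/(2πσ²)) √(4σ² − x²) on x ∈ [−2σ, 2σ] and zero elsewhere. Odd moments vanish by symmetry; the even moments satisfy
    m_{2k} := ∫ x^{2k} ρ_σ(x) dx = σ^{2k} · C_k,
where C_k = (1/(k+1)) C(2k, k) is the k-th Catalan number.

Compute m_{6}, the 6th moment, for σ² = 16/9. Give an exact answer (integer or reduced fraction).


By the scaled semicircle moment identity, m_{2k} = σ^{2k} · C_k with k = 3.
C_3 = (1/(k+1)) · C(2k, k) = (1/4) · C(6, 3) = (1/4) · 20 = 5.
σ^{2k} = (σ²)^k = (16/9)^3 = 4096/729.

Therefore m_{6} = σ^{6} · C_3 = (4096/729) · 5 = 20480/729.


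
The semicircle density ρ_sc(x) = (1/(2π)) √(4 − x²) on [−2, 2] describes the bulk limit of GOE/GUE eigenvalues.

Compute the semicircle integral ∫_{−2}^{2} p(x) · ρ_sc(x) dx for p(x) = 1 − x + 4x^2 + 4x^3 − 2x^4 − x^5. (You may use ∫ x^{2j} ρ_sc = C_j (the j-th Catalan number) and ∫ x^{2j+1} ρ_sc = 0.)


Write p(x) = Σ a_i x^i, split into monomials and integrate each against ρ_sc separately.
Using ∫ x^{2j} ρ_sc = C_j = (1/(j+1)) C(2j, j) (Catalan numbers) and ∫ x^{2j+1} ρ_sc = 0 (odd monomials vanish by symmetry):
  i = 0 (even): a_0 · C_{0} = 1 · 1 = 1
  i = 1 (odd): ∫ x^1 ρ_sc = 0 (vanishes)
  i = 2 (even): a_2 · C_{1} = 4 · 1 = 4
  i = 3 (odd): ∫ x^3 ρ_sc = 0 (vanishes)
  i = 4 (even): a_4 · C_{2} = -2 · 2 = -4
  i = 5 (odd): ∫ x^5 ρ_sc = 0 (vanishes)

Summing the contributions: ∫_{−2}^{2} p(x) ρ_sc(x) dx = 1 + 4 + (-4) = 1.


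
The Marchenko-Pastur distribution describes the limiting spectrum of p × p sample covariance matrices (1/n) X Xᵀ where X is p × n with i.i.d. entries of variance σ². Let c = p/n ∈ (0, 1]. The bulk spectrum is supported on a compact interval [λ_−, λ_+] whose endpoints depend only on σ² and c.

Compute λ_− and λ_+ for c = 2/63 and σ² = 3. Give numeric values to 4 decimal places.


c = 2/63 = 0.031746; √c = 0.178174.
λ_− = σ² (1 − √c)² = 3 · (1 − 0.178174)² = 3 · (0.821826)² = 2.026193.
λ_+ = σ² (1 + √c)² = 3 · (1 + 0.178174)² = 3 · (1.178174)² = 4.164283.

Rounded to 4 decimal places: λ_− ≈ 2.0262, λ_+ ≈ 4.1643.


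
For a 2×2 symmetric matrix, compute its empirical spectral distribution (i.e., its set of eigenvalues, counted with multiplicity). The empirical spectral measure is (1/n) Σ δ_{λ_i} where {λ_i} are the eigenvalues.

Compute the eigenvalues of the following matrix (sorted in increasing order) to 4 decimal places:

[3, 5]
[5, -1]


Since M is real symmetric, both eigenvalues are real; they are the roots of det(λI − M) = λ² − (tr M) λ + det M.
tr M = 3 + (-1) = 2.
det M = 3·(-1) − 5² = -3 − 25 = -28.
Characteristic polynomial: λ² − 2λ − 28 = 0.
Discriminant Δ = (tr M)² − 4·det M = 4 − (-112) = 116; √Δ = 10.770330.
λ = (tr M ± √Δ)/2 = (2 ± 10.770330)/2, giving (tr M − √Δ)/2 = -4.3852 and (tr M + √Δ)/2 = 6.3852.

Eigenvalues sorted in increasing order: [-4.3852, 6.3852].


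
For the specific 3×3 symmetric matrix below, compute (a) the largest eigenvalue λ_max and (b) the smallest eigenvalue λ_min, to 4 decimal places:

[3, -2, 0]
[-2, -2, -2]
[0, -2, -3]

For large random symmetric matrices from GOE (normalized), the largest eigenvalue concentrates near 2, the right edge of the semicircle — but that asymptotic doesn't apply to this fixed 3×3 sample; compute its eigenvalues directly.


Since M is real symmetric, all three eigenvalues are real; they are the roots of det(λI − M) = λ³ − (tr M) λ² + s λ − det M, where s is the sum of the principal 2×2 minors.
tr M = 3 + (-2) + (-3) = -2.
s = (3·(-2) − (-2)²) + (3·(-3) − 0²) + ((-2)·(-3) − (-2)²) = -10 + (-9) + 2 = -17.
det M (expand along row 1) = 3·2 − (-2)·6 + 0·4 = 18.
Characteristic polynomial: λ³ + 2λ² − 17λ − 18 = 0.
Substitute λ = y + (tr M)/3 = y − 0.666667 to remove the quadratic term: y³ + p·y + q = 0 with p = s − (tr M)²/3 = -18.333333 and q = −2(tr M)³/27 + (tr M)·s/3 − det M = -6.074074.
Three real roots ⇒ use the trigonometric (Viète) form: r = 2√(−p/3) = 4.944132, φ = arccos(3q/(p·r)) = arccos(0.201034) = 1.368383 rad.
y_k = r·cos(φ/3 − 2πk/3) for k = 0, 1, 2 gives y = 4.438669, -0.333333, -4.105335.
λ_k = y_k − 0.666667 gives λ = 3.7720, -1.0000, -4.7720 (check: the sum is -2.0000 = tr M).

Hence λ_max = 3.7720 and λ_min = -4.7720.


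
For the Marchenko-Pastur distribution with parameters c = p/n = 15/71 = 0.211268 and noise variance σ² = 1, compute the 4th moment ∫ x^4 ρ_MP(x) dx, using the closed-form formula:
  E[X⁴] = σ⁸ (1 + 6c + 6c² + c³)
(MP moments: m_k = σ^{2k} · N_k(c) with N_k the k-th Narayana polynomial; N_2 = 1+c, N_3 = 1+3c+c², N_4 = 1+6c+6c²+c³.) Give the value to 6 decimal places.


E[X⁴] = σ⁸ (1 + 6c + 6c² + c³) (fourth MP moment). With σ² = 1 (so σ⁸ = 1) and c = 15/71 = 0.211268: E[X⁴] = 1 · (1 + 6·0.211268 + 6·(0.211268)² + (0.211268)³) = 1 · 2.544839.

So E[X^4] = 2.544839.


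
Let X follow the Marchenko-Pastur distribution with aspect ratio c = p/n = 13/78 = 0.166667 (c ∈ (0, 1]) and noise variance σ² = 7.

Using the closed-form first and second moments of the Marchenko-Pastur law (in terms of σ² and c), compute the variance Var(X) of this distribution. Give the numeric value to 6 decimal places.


Recall the MP moments m_1 = E[X] = σ² and m_2 = E[X²] = σ⁴ (1 + c).
m_1 = E[X] = σ² = 7, so m_1² = 49.
m_2 = E[X²] = σ⁴ (1 + c) = 49 · (1 + 0.166667) = 49 · 1.166667 = 57.166667.
(Note m_2 − m_1² simplifies to c · σ⁴ = 0.166667 · 49.)

Var(X) = m_2 − m_1² = 57.166667 − 49 = 8.166667.


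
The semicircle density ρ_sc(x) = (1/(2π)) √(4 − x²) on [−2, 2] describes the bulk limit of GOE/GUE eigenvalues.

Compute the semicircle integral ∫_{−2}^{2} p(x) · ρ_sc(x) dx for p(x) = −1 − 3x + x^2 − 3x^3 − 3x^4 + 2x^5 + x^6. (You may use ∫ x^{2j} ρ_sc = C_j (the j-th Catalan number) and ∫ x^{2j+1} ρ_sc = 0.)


Write p(x) = Σ a_i x^i, split into monomials and integrate each against ρ_sc separately.
Using ∫ x^{2j} ρ_sc = C_j = (1/(j+1)) C(2j, j) (Catalan numbers) and ∫ x^{2j+1} ρ_sc = 0 (odd monomials vanish by symmetry):
  i = 0 (even): a_0 · C_{0} = -1 · 1 = -1
  i = 1 (odd): ∫ x^1 ρ_sc = 0 (vanishes)
  i = 2 (even): a_2 · C_{1} = 1 · 1 = 1
  i = 3 (odd): ∫ x^3 ρ_sc = 0 (vanishes)
  i = 4 (even): a_4 · C_{2} = -3 · 2 = -6
  i = 5 (odd): ∫ x^5 ρ_sc = 0 (vanishes)
  i = 6 (even): a_6 · C_{3} = 1 · 5 = 5

Summing the contributions: ∫_{−2}^{2} p(x) ρ_sc(x) dx = (-1) + 1 + (-6) + 5 = -1.


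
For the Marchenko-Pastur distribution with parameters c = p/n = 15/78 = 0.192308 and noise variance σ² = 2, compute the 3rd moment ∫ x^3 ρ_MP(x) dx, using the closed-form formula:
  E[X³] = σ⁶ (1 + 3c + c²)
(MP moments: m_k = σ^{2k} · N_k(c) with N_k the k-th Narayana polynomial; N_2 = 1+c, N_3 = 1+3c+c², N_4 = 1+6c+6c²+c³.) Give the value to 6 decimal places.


E[X³] = σ⁶ (1 + 3c + c²) (third MP moment). With σ² = 2 (so σ⁶ = 8) and c = 15/78 = 0.192308: E[X³] = 8 · (1 + 3·0.192308 + (0.192308)²) = 8 · 1.613905.

So E[X^3] = 12.911243.


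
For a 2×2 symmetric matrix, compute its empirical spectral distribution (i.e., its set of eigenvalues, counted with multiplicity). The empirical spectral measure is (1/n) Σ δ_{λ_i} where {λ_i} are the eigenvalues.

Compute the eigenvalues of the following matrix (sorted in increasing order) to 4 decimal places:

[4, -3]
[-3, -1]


Since M is real symmetric, both eigenvalues are real; they are the roots of det(λI − M) = λ² − (tr M) λ + det M.
tr M = 4 + (-1) = 3.
det M = 4·(-1) − (-3)² = -4 − 9 = -13.
Characteristic polynomial: λ² − 3λ − 13 = 0.
Discriminant Δ = (tr M)² − 4·det M = 9 − (-52) = 61; √Δ = 7.810250.
λ = (tr M ± √Δ)/2 = (3 ± 7.810250)/2, giving (tr M − √Δ)/2 = -2.4051 and (tr M + √Δ)/2 = 5.4051.

Eigenvalues sorted in increasing order: [-2.4051, 5.4051].


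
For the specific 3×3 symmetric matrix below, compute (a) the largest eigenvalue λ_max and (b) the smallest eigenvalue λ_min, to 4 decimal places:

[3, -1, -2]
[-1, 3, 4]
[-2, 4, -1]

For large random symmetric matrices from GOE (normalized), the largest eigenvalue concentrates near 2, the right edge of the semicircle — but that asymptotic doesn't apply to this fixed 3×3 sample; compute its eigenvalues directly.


Since M is real symmetric, all three eigenvalues are real; they are the roots of det(λI − M) = λ³ − (tr M) λ² + s λ − det M, where s is the sum of the principal 2×2 minors.
tr M = 3 + 3 + (-1) = 5.
s = (3·3 − (-1)²) + (3·(-1) − (-2)²) + (3·(-1) − 4²) = 8 + (-7) + (-19) = -18.
det M (expand along row 1) = 3·(-19) − (-1)·9 + (-2)·2 = -52.
Characteristic polynomial: λ³ − 5λ² − 18λ + 52 = 0.
Substitute λ = y + (tr M)/3 = y + 1.666667 to remove the quadratic term: y³ + p·y + q = 0 with p = s − (tr M)²/3 = -26.333333 and q = −2(tr M)³/27 + (tr M)·s/3 − det M = 12.740741.
Three real roots ⇒ use the trigonometric (Viète) form: r = 2√(−p/3) = 5.925463, φ = arccos(3q/(p·r)) = arccos(-0.244956) = 1.818270 rad.
y_k = r·cos(φ/3 − 2πk/3) for k = 0, 1, 2 gives y = 4.870029, 0.488245, -5.358274.
λ_k = y_k + 1.666667 gives λ = 6.5367, 2.1549, -3.6916 (check: the sum is 5.0000 = tr M).

Hence λ_max = 6.5367 and λ_min = -3.6916.


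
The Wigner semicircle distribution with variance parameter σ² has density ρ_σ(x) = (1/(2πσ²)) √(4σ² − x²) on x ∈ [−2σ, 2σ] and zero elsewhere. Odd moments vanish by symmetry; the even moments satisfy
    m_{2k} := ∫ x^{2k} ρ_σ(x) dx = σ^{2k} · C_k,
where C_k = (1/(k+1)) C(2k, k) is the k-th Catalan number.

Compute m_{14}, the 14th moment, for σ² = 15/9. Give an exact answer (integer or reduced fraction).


By the scaled semicircle moment identity, m_{2k} = σ^{2k} · C_k with k = 7.
C_7 = (1/(k+1)) · C(2k, k) = (1/8) · C(14, 7) = (1/8) · 3432 = 429.
σ^{2k} = (σ²)^k = (15/9)^7 = 78125/2187.

Therefore m_{14} = σ^{14} · C_7 = (78125/2187) · 429 = 11171875/729.


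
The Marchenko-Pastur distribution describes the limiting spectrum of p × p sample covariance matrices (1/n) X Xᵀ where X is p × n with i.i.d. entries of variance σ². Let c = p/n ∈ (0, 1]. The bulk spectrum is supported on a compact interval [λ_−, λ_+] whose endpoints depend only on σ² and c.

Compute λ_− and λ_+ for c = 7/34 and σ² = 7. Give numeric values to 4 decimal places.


c = 7/34 = 0.205882; √c = 0.453743.
λ_− = σ² (1 − √c)² = 7 · (1 − 0.453743)² = 7 · (0.546257)² = 2.088780.
λ_+ = σ² (1 + √c)² = 7 · (1 + 0.453743)² = 7 · (1.453743)² = 14.793573.

Rounded to 4 decimal places: λ_− ≈ 2.0888, λ_+ ≈ 14.7936.


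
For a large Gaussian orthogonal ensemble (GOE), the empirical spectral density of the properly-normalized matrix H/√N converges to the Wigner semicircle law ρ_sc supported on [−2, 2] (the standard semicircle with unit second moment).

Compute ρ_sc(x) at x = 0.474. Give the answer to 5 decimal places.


ρ_sc(x) = (1/(2π)) √(4 − x²). With x = 0.474:
  4 − x² = 4 − (0.474)² = 4 − 0.224676 = 3.775324.
  √(4 − x²) = 1.943019.
  1/(2π) = 0.159155.
  ρ_sc(0.474) = 0.159155 · 1.943019 = 0.309241.

Rounded to 5 decimal places: ρ_sc(0.474) ≈ 0.30924.


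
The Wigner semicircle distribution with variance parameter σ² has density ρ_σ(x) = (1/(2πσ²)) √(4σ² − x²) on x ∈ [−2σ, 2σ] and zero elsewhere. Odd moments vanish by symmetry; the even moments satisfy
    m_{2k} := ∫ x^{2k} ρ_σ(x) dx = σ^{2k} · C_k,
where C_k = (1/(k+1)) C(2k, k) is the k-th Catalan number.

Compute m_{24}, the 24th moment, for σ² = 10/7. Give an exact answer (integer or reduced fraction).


By the scaled semicircle moment identity, m_{2k} = σ^{2k} · C_k with k = 12.
C_12 = (1/(k+1)) · C(2k, k) = (1/13) · C(24, 12) = (1/13) · 2704156 = 208012.
σ^{2k} = (σ²)^k = (10/7)^12 = 1000000000000/13841287201.

Therefore m_{24} = σ^{24} · C_12 = (1000000000000/13841287201) · 208012 = 29716000000000000/1977326743.


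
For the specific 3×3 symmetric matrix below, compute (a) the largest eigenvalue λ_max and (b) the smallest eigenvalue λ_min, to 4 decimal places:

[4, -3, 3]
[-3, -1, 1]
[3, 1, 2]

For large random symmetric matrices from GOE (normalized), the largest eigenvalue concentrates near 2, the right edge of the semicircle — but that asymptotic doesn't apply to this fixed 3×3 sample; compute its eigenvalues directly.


Since M is real symmetric, all three eigenvalues are real; they are the roots of det(λI − M) = λ³ − (tr M) λ² + s λ − det M, where s is the sum of the principal 2×2 minors.
tr M = 4 + (-1) + 2 = 5.
s = (4·(-1) − (-3)²) + (4·2 − 3²) + ((-1)·2 − 1²) = -13 + (-1) + (-3) = -17.
det M (expand along row 1) = 4·(-3) − (-3)·(-9) + 3·0 = -39.
Characteristic polynomial: λ³ − 5λ² − 17λ + 39 = 0.
Substitute λ = y + (tr M)/3 = y + 1.666667 to remove the quadratic term: y³ + p·y + q = 0 with p = s − (tr M)²/3 = -25.333333 and q = −2(tr M)³/27 + (tr M)·s/3 − det M = 1.407407.
Three real roots ⇒ use the trigonometric (Viète) form: r = 2√(−p/3) = 5.811865, φ = arccos(3q/(p·r)) = arccos(-0.028677) = 1.599477 rad.
y_k = r·cos(φ/3 − 2πk/3) for k = 0, 1, 2 gives y = 5.005212, 0.055562, -5.060774.
λ_k = y_k + 1.666667 gives λ = 6.6719, 1.7222, -3.3941 (check: the sum is 5.0000 = tr M).

Hence λ_max = 6.6719 and λ_min = -3.3941.


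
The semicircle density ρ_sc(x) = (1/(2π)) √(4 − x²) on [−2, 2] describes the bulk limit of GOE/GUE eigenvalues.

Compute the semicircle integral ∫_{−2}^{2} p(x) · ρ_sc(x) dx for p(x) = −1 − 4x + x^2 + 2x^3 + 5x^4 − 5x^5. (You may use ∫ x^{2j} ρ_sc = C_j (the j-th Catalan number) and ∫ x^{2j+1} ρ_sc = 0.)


Write p(x) = Σ a_i x^i, split into monomials and integrate each against ρ_sc separately.
Using ∫ x^{2j} ρ_sc = C_j = (1/(j+1)) C(2j, j) (Catalan numbers) and ∫ x^{2j+1} ρ_sc = 0 (odd monomials vanish by symmetry):
  i = 0 (even): a_0 · C_{0} = -1 · 1 = -1
  i = 1 (odd): ∫ x^1 ρ_sc = 0 (vanishes)
  i = 2 (even): a_2 · C_{1} = 1 · 1 = 1
  i = 3 (odd): ∫ x^3 ρ_sc = 0 (vanishes)
  i = 4 (even): a_4 · C_{2} = 5 · 2 = 10
  i = 5 (odd): ∫ x^5 ρ_sc = 0 (vanishes)

Summing the contributions: ∫_{−2}^{2} p(x) ρ_sc(x) dx = (-1) + 1 + 10 = 10.


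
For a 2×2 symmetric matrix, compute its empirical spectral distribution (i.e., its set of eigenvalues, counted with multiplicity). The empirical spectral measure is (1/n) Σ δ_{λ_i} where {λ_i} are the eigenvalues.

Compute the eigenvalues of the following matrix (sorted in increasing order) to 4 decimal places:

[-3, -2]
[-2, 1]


Since M is real symmetric, both eigenvalues are real; they are the roots of det(λI − M) = λ² − (tr M) λ + det M.
tr M = -3 + 1 = -2.
det M = (-3)·1 − (-2)² = -3 − 4 = -7.
Characteristic polynomial: λ² + 2λ − 7 = 0.
Discriminant Δ = (tr M)² − 4·det M = 4 − (-28) = 32; √Δ = 5.656854.
λ = (tr M ± √Δ)/2 = (-2 ± 5.656854)/2, giving (tr M − √Δ)/2 = -3.8284 and (tr M + √Δ)/2 = 1.8284.

Eigenvalues sorted in increasing order: [-3.8284, 1.8284].


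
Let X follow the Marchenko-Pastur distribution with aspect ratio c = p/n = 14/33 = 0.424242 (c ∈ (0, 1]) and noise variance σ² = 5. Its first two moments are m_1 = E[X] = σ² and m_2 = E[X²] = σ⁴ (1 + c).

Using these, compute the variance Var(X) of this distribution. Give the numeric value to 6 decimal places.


m_1 = E[X] = σ² = 5, so m_1² = 25.
m_2 = E[X²] = σ⁴ (1 + c) = 25 · (1 + 0.424242) = 25 · 1.424242 = 35.606061.
(Note m_2 − m_1² simplifies to c · σ⁴ = 0.424242 · 25.)

Var(X) = m_2 − m_1² = 35.606061 − 25 = 10.606061.


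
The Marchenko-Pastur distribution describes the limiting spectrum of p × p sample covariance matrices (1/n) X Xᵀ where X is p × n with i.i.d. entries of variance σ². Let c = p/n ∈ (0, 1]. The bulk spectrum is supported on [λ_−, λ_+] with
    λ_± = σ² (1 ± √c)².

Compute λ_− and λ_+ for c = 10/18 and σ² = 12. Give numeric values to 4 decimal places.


c = 10/18 = 0.555556; √c = 0.745356.
λ_− = σ² (1 − √c)² = 12 · (1 − 0.745356)² = 12 · (0.254644)² = 0.778123.
λ_+ = σ² (1 + √c)² = 12 · (1 + 0.745356)² = 12 · (1.745356)² = 36.555210.

Rounded to 4 decimal places: λ_− ≈ 0.7781, λ_+ ≈ 36.5552.


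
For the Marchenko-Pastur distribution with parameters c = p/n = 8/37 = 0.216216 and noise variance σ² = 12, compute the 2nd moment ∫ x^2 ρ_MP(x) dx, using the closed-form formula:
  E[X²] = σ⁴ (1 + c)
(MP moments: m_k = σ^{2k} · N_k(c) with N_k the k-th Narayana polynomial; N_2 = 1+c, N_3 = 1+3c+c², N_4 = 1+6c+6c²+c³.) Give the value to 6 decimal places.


E[X²] = σ⁴ (1 + c) (second MP moment). With σ² = 12 (so σ⁴ = 144) and c = 8/37 = 0.216216: E[X²] = 144 · (1 + 0.216216) = 144 · 1.216216.

So E[X^2] = 175.135135.


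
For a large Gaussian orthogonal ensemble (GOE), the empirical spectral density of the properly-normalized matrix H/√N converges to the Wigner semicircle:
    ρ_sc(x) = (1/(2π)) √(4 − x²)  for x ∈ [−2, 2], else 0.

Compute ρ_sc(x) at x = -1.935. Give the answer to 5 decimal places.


ρ_sc(x) = (1/(2π)) √(4 − x²). With x = -1.935:
  4 − x² = 4 − (-1.935)² = 4 − 3.744225 = 0.255775.
  √(4 − x²) = 0.505742.
  1/(2π) = 0.159155.
  ρ_sc(-1.935) = 0.159155 · 0.505742 = 0.080491.

Rounded to 5 decimal places: ρ_sc(-1.935) ≈ 0.08049.


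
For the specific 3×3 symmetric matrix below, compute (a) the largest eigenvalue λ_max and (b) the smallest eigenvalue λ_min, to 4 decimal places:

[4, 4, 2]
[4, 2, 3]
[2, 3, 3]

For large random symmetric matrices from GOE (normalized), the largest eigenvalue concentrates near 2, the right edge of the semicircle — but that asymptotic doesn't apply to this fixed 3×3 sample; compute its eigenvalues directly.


Since M is real symmetric, all three eigenvalues are real; they are the roots of det(λI − M) = λ³ − (tr M) λ² + s λ − det M, where s is the sum of the principal 2×2 minors.
tr M = 4 + 2 + 3 = 9.
s = (4·2 − 4²) + (4·3 − 2²) + (2·3 − 3²) = -8 + 8 + (-3) = -3.
det M (expand along row 1) = 4·(-3) − 4·6 + 2·8 = -20.
Characteristic polynomial: λ³ − 9λ² − 3λ + 20 = 0.
Substitute λ = y + (tr M)/3 = y + 3.000000 to remove the quadratic term: y³ + p·y + q = 0 with p = s − (tr M)²/3 = -30.000000 and q = −2(tr M)³/27 + (tr M)·s/3 − det M = -43.000000.
Three real roots ⇒ use the trigonometric (Viète) form: r = 2√(−p/3) = 6.324555, φ = arccos(3q/(p·r)) = arccos(0.679890) = 0.823184 rad.
y_k = r·cos(φ/3 − 2πk/3) for k = 0, 1, 2 gives y = 6.087950, -1.559842, -4.528108.
λ_k = y_k + 3.000000 gives λ = 9.0879, 1.4402, -1.5281 (check: the sum is 9.0000 = tr M).

Hence λ_max = 9.0879 and λ_min = -1.5281.


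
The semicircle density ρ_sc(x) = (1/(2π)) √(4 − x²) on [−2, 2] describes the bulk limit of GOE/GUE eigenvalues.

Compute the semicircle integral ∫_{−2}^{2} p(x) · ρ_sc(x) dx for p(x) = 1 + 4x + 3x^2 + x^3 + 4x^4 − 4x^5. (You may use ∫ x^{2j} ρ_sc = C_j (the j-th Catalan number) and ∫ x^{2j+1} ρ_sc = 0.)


Write p(x) = Σ a_i x^i, split into monomials and integrate each against ρ_sc separately.
Using ∫ x^{2j} ρ_sc = C_j = (1/(j+1)) C(2j, j) (Catalan numbers) and ∫ x^{2j+1} ρ_sc = 0 (odd monomials vanish by symmetry):
  i = 0 (even): a_0 · C_{0} = 1 · 1 = 1
  i = 1 (odd): ∫ x^1 ρ_sc = 0 (vanishes)
  i = 2 (even): a_2 · C_{1} = 3 · 1 = 3
  i = 3 (odd): ∫ x^3 ρ_sc = 0 (vanishes)
  i = 4 (even): a_4 · C_{2} = 4 · 2 = 8
  i = 5 (odd): ∫ x^5 ρ_sc = 0 (vanishes)

Summing the contributions: ∫_{−2}^{2} p(x) ρ_sc(x) dx = 1 + 3 + 8 = 12.


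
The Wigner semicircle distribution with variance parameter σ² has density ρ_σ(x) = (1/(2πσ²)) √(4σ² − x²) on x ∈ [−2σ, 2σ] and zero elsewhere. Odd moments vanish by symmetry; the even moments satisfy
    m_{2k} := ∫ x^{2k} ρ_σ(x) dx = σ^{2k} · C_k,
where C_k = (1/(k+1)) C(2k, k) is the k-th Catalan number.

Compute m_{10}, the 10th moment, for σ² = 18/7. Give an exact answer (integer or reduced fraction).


By the scaled semicircle moment identity, m_{2k} = σ^{2k} · C_k with k = 5.
C_5 = (1/(k+1)) · C(2k, k) = (1/6) · C(10, 5) = (1/6) · 252 = 42.
σ^{2k} = (σ²)^k = (18/7)^5 = 1889568/16807.

Therefore m_{10} = σ^{10} · C_5 = (1889568/16807) · 42 = 11337408/2401.


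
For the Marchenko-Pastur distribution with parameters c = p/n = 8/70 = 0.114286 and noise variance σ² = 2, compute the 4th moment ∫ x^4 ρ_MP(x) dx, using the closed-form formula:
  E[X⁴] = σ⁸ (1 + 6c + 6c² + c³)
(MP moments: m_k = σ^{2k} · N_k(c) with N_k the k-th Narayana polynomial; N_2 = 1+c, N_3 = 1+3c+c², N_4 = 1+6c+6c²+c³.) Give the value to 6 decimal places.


E[X⁴] = σ⁸ (1 + 6c + 6c² + c³) (fourth MP moment). With σ² = 2 (so σ⁸ = 16) and c = 8/70 = 0.114286: E[X⁴] = 16 · (1 + 6·0.114286 + 6·(0.114286)² + (0.114286)³) = 16 · 1.765574.

So E[X^4] = 28.249190.


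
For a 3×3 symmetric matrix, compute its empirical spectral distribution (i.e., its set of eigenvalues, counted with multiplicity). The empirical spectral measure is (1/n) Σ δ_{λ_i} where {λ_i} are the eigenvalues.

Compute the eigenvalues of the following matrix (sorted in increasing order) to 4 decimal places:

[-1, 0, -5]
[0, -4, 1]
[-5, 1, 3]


Since M is real symmetric, all three eigenvalues are real; they are the roots of det(λI − M) = λ³ − (tr M) λ² + s λ − det M, where s is the sum of the principal 2×2 minors.
tr M = -1 + (-4) + 3 = -2.
s = ((-1)·(-4) − 0²) + ((-1)·3 − (-5)²) + ((-4)·3 − 1²) = 4 + (-28) + (-13) = -37.
det M (expand along row 1) = (-1)·(-13) − 0·5 + (-5)·(-20) = 113.
Characteristic polynomial: λ³ + 2λ² − 37λ − 113 = 0.
Substitute λ = y + (tr M)/3 = y − 0.666667 to remove the quadratic term: y³ + p·y + q = 0 with p = s − (tr M)²/3 = -38.333333 and q = −2(tr M)³/27 + (tr M)·s/3 − det M = -87.740741.
Three real roots ⇒ use the trigonometric (Viète) form: r = 2√(−p/3) = 7.149204, φ = arccos(3q/(p·r)) = arccos(0.960480) = 0.282075 rad.
y_k = r·cos(φ/3 − 2πk/3) for k = 0, 1, 2 gives y = 7.117625, -2.977524, -4.140101.
λ_k = y_k − 0.666667 gives λ = 6.4510, -3.6442, -4.8068 (check: the sum is -2.0000 = tr M).

Eigenvalues sorted in increasing order: [-4.8068, -3.6442, 6.4510].


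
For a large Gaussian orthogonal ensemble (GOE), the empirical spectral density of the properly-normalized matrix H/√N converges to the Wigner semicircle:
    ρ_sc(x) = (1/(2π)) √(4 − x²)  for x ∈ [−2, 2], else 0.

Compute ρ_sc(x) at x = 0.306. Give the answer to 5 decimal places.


ρ_sc(x) = (1/(2π)) √(4 − x²). With x = 0.306:
  4 − x² = 4 − (0.306)² = 4 − 0.093636 = 3.906364.
  √(4 − x²) = 1.976452.
  1/(2π) = 0.159155.
  ρ_sc(0.306) = 0.159155 · 1.976452 = 0.314562.

Rounded to 5 decimal places: ρ_sc(0.306) ≈ 0.31456.


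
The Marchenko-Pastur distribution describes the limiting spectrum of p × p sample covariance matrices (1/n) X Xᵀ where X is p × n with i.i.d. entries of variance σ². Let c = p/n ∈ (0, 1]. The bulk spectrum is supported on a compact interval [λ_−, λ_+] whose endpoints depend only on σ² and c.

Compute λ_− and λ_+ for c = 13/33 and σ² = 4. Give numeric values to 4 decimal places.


c = 13/33 = 0.393939; √c = 0.627646.
λ_− = σ² (1 − √c)² = 4 · (1 − 0.627646)² = 4 · (0.372354)² = 0.554590.
λ_+ = σ² (1 + √c)² = 4 · (1 + 0.627646)² = 4 · (1.627646)² = 10.596925.

Rounded to 4 decimal places: λ_− ≈ 0.5546, λ_+ ≈ 10.5969.


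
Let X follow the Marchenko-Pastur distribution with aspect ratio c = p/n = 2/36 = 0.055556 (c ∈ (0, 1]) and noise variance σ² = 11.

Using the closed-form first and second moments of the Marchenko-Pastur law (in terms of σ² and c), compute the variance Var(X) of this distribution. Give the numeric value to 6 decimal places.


Recall the MP moments m_1 = E[X] = σ² and m_2 = E[X²] = σ⁴ (1 + c).
m_1 = E[X] = σ² = 11, so m_1² = 121.
m_2 = E[X²] = σ⁴ (1 + c) = 121 · (1 + 0.055556) = 121 · 1.055556 = 127.722222.
(Note m_2 − m_1² simplifies to c · σ⁴ = 0.055556 · 121.)

Var(X) = m_2 − m_1² = 127.722222 − 121 = 6.722222.


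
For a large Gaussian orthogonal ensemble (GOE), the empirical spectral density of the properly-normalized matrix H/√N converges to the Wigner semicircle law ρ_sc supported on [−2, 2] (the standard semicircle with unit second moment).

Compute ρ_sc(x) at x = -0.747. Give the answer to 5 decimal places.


ρ_sc(x) = (1/(2π)) √(4 − x²). With x = -0.747:
  4 − x² = 4 − (-0.747)² = 4 − 0.558009 = 3.441991.
  √(4 − x²) = 1.855260.
  1/(2π) = 0.159155.
  ρ_sc(-0.747) = 0.159155 · 1.855260 = 0.295274.

Rounded to 5 decimal places: ρ_sc(-0.747) ≈ 0.29527.


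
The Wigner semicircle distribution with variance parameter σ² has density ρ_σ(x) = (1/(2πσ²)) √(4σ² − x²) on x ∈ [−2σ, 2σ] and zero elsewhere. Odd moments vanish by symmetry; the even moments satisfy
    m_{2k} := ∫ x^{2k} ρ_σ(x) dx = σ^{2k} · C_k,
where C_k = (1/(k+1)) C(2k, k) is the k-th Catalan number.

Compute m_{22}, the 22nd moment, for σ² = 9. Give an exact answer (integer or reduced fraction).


By the scaled semicircle moment identity, m_{2k} = σ^{2k} · C_k with k = 11.
C_11 = (1/(k+1)) · C(2k, k) = (1/12) · C(22, 11) = (1/12) · 705432 = 58786.
σ^{2k} = (σ²)^k = (9)^11 = 31381059609.

Therefore m_{22} = σ^{22} · C_11 = 31381059609 · 58786 = 1844766970174674.


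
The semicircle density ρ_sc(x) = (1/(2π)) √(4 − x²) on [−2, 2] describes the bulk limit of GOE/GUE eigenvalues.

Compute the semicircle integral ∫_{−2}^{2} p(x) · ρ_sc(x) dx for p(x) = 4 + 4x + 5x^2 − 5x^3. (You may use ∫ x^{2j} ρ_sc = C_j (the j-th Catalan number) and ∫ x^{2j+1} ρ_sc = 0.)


Write p(x) = Σ a_i x^i, split into monomials and integrate each against ρ_sc separately.
Using ∫ x^{2j} ρ_sc = C_j = (1/(j+1)) C(2j, j) (Catalan numbers) and ∫ x^{2j+1} ρ_sc = 0 (odd monomials vanish by symmetry):
  i = 0 (even): a_0 · C_{0} = 4 · 1 = 4
  i = 1 (odd): ∫ x^1 ρ_sc = 0 (vanishes)
  i = 2 (even): a_2 · C_{1} = 5 · 1 = 5
  i = 3 (odd): ∫ x^3 ρ_sc = 0 (vanishes)

Summing the contributions: ∫_{−2}^{2} p(x) ρ_sc(x) dx = 4 + 5 = 9.


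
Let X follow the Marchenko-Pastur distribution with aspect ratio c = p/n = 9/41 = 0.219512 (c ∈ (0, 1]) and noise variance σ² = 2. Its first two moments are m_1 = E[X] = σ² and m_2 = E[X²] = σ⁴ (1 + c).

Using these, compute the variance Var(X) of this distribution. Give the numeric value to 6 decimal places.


m_1 = E[X] = σ² = 2, so m_1² = 4.
m_2 = E[X²] = σ⁴ (1 + c) = 4 · (1 + 0.219512) = 4 · 1.219512 = 4.878049.
(Note m_2 − m_1² simplifies to c · σ⁴ = 0.219512 · 4.)

Var(X) = m_2 − m_1² = 4.878049 − 4 = 0.878049.


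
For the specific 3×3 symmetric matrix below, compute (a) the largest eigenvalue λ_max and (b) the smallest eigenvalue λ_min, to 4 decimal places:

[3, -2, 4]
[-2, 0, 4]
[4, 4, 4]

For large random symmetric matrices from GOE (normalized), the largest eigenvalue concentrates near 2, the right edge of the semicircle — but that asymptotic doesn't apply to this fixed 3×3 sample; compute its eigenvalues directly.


Since M is real symmetric, all three eigenvalues are real; they are the roots of det(λI − M) = λ³ − (tr M) λ² + s λ − det M, where s is the sum of the principal 2×2 minors.
tr M = 3 + 0 + 4 = 7.
s = (3·0 − (-2)²) + (3·4 − 4²) + (0·4 − 4²) = -4 + (-4) + (-16) = -24.
det M (expand along row 1) = 3·(-16) − (-2)·(-24) + 4·(-8) = -128.
Characteristic polynomial: λ³ − 7λ² − 24λ + 128 = 0.
Substitute λ = y + (tr M)/3 = y + 2.333333 to remove the quadratic term: y³ + p·y + q = 0 with p = s − (tr M)²/3 = -40.333333 and q = −2(tr M)³/27 + (tr M)·s/3 − det M = 46.592593.
Three real roots ⇒ use the trigonometric (Viète) form: r = 2√(−p/3) = 7.333333, φ = arccos(3q/(p·r)) = arccos(-0.472577) = 2.063009 rad.
y_k = r·cos(φ/3 − 2πk/3) for k = 0, 1, 2 gives y = 5.666667, 1.197796, -6.864462.
λ_k = y_k + 2.333333 gives λ = 8.0000, 3.5311, -4.5311 (check: the sum is 7.0000 = tr M).

Hence λ_max = 8.0000 and λ_min = -4.5311.


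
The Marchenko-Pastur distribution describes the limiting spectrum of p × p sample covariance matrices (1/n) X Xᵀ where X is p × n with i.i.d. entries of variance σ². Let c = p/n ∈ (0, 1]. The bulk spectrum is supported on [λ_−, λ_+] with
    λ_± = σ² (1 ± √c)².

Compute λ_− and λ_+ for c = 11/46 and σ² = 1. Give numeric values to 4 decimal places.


c = 11/46 = 0.239130; √c = 0.489010.
λ_− = σ² (1 − √c)² = 1 · (1 − 0.489010)² = 1 · (0.510990)² = 0.261111.
λ_+ = σ² (1 + √c)² = 1 · (1 + 0.489010)² = 1 · (1.489010)² = 2.217150.

Rounded to 4 decimal places: λ_− ≈ 0.2611, λ_+ ≈ 2.2171.


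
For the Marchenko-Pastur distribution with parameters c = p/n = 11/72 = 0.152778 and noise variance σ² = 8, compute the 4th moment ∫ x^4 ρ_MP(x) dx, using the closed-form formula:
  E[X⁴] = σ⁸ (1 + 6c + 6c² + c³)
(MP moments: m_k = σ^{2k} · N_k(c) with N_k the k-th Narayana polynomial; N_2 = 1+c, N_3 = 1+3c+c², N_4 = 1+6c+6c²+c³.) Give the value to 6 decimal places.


E[X⁴] = σ⁸ (1 + 6c + 6c² + c³) (fourth MP moment). With σ² = 8 (so σ⁸ = 4096) and c = 11/72 = 0.152778: E[X⁴] = 4096 · (1 + 6·0.152778 + 6·(0.152778)² + (0.152778)³) = 4096 · 2.060279.

So E[X^4] = 8438.902606.
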